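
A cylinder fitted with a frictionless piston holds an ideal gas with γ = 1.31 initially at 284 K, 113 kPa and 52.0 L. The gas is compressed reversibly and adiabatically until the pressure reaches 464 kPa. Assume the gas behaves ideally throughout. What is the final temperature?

397 K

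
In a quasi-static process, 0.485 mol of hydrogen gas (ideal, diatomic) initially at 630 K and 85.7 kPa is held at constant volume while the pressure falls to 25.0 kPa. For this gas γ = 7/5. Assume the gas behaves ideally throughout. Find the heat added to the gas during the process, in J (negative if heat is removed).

V₁ = nRT₁/P₁ = 0.485×8.314×630/85.7 = 29.6 L.
Isochoric: V stays 29.6 L; P/T = const ⇒ T₂ = 184 K, P₂ = 25.0 kPa.
W = 0 (no volume change).
ΔU = nCvΔT = 0.485×20.8×(184−630) = -4500 J.
Q = ΔU = -4500 J.

-4500 J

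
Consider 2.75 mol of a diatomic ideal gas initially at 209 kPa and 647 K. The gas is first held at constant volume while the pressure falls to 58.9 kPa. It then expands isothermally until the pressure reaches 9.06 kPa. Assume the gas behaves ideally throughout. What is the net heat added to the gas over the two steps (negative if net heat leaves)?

V₁ = nRT₁/P₁ = 2.75×8.314×647/209 = 70.8 L.
Step 1 — Isochoric: V stays 70.8 L; P/T = const ⇒ T₂ = 182 K, P₂ = 58.9 kPa.
W = 0 (no volume change).
ΔU = nCvΔT = 2.75×20.8×(182−647) = -26600 J.
Q = ΔU = -26600 J.
State after step 1: P = 58.9 kPa, V = 70.8 L, T = 182 K.
Step 2 — Isothermal: T stays 182 K; PV = const ⇒ V₂ = 460 L, P₂ = 9.06 kPa.
ΔU = 0 (ideal gas, T constant).
W = nRT ln(V₂/V₁) = 2.75×8.314×182×ln(6.50) = 7800 J.
Q = ΔU + W = 7800 J.
Net over both steps: W = 7800 J, Q = -18800 J, ΔU = -26600 J.

-18800 J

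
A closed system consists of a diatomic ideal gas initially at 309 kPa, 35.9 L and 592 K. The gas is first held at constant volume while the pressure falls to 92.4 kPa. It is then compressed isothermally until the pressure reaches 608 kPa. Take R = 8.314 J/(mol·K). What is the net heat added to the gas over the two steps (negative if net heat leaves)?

-25700 J

n = P₁V₁/(RT₁) = 309×35.9/(8.314×592) = 2.25 mol.
Step 1 — Isochoric: V stays 35.9 L; P/T = const ⇒ T₂ = 177 K, P₂ = 92.4 kPa.
W = 0 (no volume change).
ΔU = nCvΔT = 2.25×20.8×(177−592) = -19400 J.
Q = ΔU = -19400 J.
State after step 1: P = 92.4 kPa, V = 35.9 L, T = 177 K.
Step 2 — Isothermal: T stays 177 K; PV = const ⇒ V₂ = 5.46 L, P₂ = 608 kPa.
ΔU = 0 (ideal gas, T constant).
W = nRT ln(V₂/V₁) = 2.25×8.314×177×ln(0.152) = -6250 J.
Q = ΔU + W = -6250 J.
Net over both steps: W = -6250 J, Q = -25700 J, ΔU = -19400 J.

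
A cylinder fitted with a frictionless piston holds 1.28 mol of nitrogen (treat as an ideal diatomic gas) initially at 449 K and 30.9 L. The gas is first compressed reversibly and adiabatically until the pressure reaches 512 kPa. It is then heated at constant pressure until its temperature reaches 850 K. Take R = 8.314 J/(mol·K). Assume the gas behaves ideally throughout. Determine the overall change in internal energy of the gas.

10700 J

P₁ = nRT₁/V₁ = 1.28×8.314×449/30.9 = 155 kPa.
Step 1 — Adiabatic: T₂/T₁ = (P₂/P₁)^((γ−1)/γ) ⇒ T₂ = 449×(3.31)^0.286 = 632 K; V₂ = 13.1 L.
ΔU = nCvΔT = 1.28×20.8×(632−449) = 4870 J.
Q = 0 for an adiabatic process, so W = −ΔU = -4870 J.
State after step 1: P = 512 kPa, V = 13.1 L, T = 632 K.
Step 2 — Isobaric: P stays 512 kPa; V/T = const ⇒ T₂ = 850 K, V₂ = 17.7 L.
W = PΔV = 512×(17.7−13.1) kPa·L = 2320 J.
ΔU = nCvΔT = 1.28×20.8×(850−632) = 5800 J.
Q = ΔU + W = nCpΔT = 8110 J.
Net over both steps: W = -2550 J, Q = 8110 J, ΔU = 10700 J.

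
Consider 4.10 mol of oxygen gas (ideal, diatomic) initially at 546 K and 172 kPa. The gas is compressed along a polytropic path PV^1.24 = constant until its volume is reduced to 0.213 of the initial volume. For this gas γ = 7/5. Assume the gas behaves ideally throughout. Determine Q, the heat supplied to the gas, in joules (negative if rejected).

-13900 J

V₁ = nRT₁/P₁ = 4.10×8.314×546/172 = 108 L.
Polytropic n=1.24: T₂ = T₁(V₁/V₂)^(n−1) = 546×(4.69)^0.24 = 791 K; P₂ = P₁(V₁/V₂)^n = 1170 kPa.
W = (P₁V₁−P₂V₂)/(n−1) = (172×108−1170×23.0)/0.24 = -34900 J.
ΔU = nCvΔT = 4.10×20.8×(791−546) = 20900 J.
Q = ΔU + W = -13900 J.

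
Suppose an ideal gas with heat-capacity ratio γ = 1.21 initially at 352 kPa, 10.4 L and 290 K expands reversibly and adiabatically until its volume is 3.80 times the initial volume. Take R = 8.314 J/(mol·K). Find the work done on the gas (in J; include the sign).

n = P₁V₁/(RT₁) = 352×10.4/(8.314×290) = 1.52 mol.
Adiabatic: TV^(γ−1) = const ⇒ T₂ = 290×(0.263)^0.210 = 219 K; PV^γ = const ⇒ P₂ = 70.0 kPa.
ΔU = nCvΔT = 1.52×39.6×(219−290) = -4260 J.
Q = 0 for an adiabatic process, so W = −ΔU = 4260 J.
Work done on the gas = −W_by = -4260 J.

-4260 J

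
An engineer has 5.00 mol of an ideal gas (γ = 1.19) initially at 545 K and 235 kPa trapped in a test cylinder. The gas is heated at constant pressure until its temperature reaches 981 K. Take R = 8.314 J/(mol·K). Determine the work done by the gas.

V₁ = nRT₁/P₁ = 5.00×8.314×545/235 = 96.4 L.
Isobaric: P stays 235 kPa; V/T = const ⇒ T₂ = 981 K, V₂ = 174 L.
W = PΔV = 235×(174−96.4) kPa·L = 18100 J.

18100 J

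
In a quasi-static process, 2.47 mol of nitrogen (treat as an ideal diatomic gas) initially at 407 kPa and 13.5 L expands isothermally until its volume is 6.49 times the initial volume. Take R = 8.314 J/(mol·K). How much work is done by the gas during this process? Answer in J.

10300 J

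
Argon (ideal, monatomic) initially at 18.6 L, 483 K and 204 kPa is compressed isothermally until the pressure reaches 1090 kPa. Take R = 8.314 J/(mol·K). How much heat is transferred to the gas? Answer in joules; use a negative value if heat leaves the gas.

-6360 J

n = P₁V₁/(RT₁) = 204×18.6/(8.314×483) = 0.945 mol.
Isothermal: T stays 483 K; PV = const ⇒ V₂ = 3.48 L, P₂ = 1090 kPa.
ΔU = 0 (ideal gas, T constant).
W = nRT ln(V₂/V₁) = 0.945×8.314×483×ln(0.187) = -6360 J.
Q = ΔU + W = -6360 J.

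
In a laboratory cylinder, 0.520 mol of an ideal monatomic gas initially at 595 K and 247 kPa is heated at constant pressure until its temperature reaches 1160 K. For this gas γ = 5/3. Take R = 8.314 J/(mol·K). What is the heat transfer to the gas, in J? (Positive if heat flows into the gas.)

V₁ = nRT₁/P₁ = 0.520×8.314×595/247 = 10.4 L.
Isobaric: P stays 247 kPa; V/T = const ⇒ T₂ = 1160 K, V₂ = 20.3 L.
W = PΔV = 247×(20.3−10.4) kPa·L = 2440 J.
ΔU = nCvΔT = 0.520×12.5×(1160−595) = 3660 J.
Q = ΔU + W = nCpΔT = 6110 J.

6110 J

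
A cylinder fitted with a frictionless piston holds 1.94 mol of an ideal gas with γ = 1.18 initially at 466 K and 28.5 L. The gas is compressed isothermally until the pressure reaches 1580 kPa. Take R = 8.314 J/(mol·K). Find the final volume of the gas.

P₁ = nRT₁/V₁ = 1.94×8.314×466/28.5 = 264 kPa.
Isothermal: T stays 466 K; PV = const ⇒ V₂ = 4.76 L, P₂ = 1580 kPa.

4.76 L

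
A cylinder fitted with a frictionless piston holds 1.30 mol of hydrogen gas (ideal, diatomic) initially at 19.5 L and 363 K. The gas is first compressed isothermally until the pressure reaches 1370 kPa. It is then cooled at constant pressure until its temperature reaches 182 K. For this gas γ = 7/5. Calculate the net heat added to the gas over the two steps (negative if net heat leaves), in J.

P₁ = nRT₁/V₁ = 1.30×8.314×363/19.5 = 201 kPa.
Step 1 — Isothermal: T stays 363 K; PV = const ⇒ V₂ = 2.86 L, P₂ = 1370 kPa.
ΔU = 0 (ideal gas, T constant).
W = nRT ln(V₂/V₁) = 1.30×8.314×363×ln(0.147) = -7530 J.
Q = ΔU + W = -7530 J.
State after step 1: P = 1370 kPa, V = 2.86 L, T = 363 K.
Step 2 — Isobaric: P stays 1370 kPa; V/T = const ⇒ T₂ = 182 K, V₂ = 1.44 L.
W = PΔV = 1370×(1.44−2.86) kPa·L = -1960 J.
ΔU = nCvΔT = 1.30×20.8×(182−363) = -4890 J.
Q = ΔU + W = nCpΔT = -6850 J.
Net over both steps: W = -9480 J, Q = -14400 J, ΔU = -4890 J.

-14400 J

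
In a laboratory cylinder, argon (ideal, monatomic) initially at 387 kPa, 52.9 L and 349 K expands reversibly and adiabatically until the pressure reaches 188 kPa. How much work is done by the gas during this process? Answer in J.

7700 J

n = P₁V₁/(RT₁) = 387×52.9/(8.314×349) = 7.06 mol.
Adiabatic: T₂/T₁ = (P₂/P₁)^((γ−1)/γ) ⇒ T₂ = 349×(0.486)^0.400 = 261 K; V₂ = 81.6 L.
ΔU = nCvΔT = 7.06×12.5×(261−349) = -7700 J.
Q = 0 for an adiabatic process, so W = −ΔU = 7700 J.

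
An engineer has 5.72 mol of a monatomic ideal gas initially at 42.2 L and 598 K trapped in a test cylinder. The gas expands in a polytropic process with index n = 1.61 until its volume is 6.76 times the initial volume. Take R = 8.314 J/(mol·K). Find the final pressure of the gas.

31.1 kPa

P₁ = nRT₁/V₁ = 5.72×8.314×598/42.2 = 674 kPa.
Polytropic n=1.61: T₂ = T₁(V₁/V₂)^(n−1) = 598×(0.148)^0.61 = 186 K; P₂ = P₁(V₁/V₂)^n = 31.1 kPa.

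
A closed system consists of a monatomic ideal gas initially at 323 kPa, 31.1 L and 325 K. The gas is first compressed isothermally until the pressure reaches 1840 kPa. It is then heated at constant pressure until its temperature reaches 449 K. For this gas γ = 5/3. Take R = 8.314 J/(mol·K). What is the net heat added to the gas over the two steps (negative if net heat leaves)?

-7900 J

n = P₁V₁/(RT₁) = 323×31.1/(8.314×325) = 3.72 mol.
Step 1 — Isothermal: T stays 325 K; PV = const ⇒ V₂ = 5.46 L, P₂ = 1840 kPa.
ΔU = 0 (ideal gas, T constant).
W = nRT ln(V₂/V₁) = 3.72×8.314×325×ln(0.176) = -17500 J.
Q = ΔU + W = -17500 J.
State after step 1: P = 1840 kPa, V = 5.46 L, T = 325 K.
Step 2 — Isobaric: P stays 1840 kPa; V/T = const ⇒ T₂ = 449 K, V₂ = 7.54 L.
W = PΔV = 1840×(7.54−5.46) kPa·L = 3830 J.
ΔU = nCvΔT = 3.72×12.5×(449−325) = 5750 J.
Q = ΔU + W = nCpΔT = 9580 J.
Net over both steps: W = -13600 J, Q = -7900 J, ΔU = 5750 J.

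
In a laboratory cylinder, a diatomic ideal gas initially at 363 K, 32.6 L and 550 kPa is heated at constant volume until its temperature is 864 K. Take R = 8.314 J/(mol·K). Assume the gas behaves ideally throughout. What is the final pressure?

1310 kPa

Isochoric: V stays 32.6 L; P/T = const ⇒ T₂ = 864 K, P₂ = 1310 kPa.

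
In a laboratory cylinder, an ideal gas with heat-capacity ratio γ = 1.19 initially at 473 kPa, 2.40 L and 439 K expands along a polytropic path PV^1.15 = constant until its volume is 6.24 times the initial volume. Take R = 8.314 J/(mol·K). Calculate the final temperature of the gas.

Polytropic n=1.15: T₂ = T₁(V₁/V₂)^(n−1) = 439×(0.160)^0.15 = 334 K; P₂ = P₁(V₁/V₂)^n = 57.6 kPa.

334 K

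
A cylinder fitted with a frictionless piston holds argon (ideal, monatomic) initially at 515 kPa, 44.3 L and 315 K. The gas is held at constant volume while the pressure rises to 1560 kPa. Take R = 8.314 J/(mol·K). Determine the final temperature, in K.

Isochoric: V stays 44.3 L; P/T = const ⇒ T₂ = 954 K, P₂ = 1560 kPa.

954 K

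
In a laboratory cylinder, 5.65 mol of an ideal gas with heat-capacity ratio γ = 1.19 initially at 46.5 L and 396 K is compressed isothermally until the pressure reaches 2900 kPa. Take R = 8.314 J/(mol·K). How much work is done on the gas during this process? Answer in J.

36800 J

P₁ = nRT₁/V₁ = 5.65×8.314×396/46.5 = 400 kPa.
Isothermal: T stays 396 K; PV = const ⇒ V₂ = 6.41 L, P₂ = 2900 kPa.
W = nRT ln(V₂/V₁) = 5.65×8.314×396×ln(0.138) = -36800 J.
Work done on the gas = −W_by = 36800 J.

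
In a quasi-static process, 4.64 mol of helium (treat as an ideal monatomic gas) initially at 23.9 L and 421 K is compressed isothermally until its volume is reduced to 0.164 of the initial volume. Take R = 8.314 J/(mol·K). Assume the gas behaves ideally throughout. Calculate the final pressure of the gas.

4140 kPa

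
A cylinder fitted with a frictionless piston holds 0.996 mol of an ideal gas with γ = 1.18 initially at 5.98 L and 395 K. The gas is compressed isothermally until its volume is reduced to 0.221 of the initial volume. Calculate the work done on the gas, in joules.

P₁ = nRT₁/V₁ = 0.996×8.314×395/5.98 = 547 kPa.
Isothermal: T stays 395 K; PV = const ⇒ V₂ = 1.32 L, P₂ = 2470 kPa.
W = nRT ln(V₂/V₁) = 0.996×8.314×395×ln(0.221) = -4940 J.
Work done on the gas = −W_by = 4940 J.

4940 J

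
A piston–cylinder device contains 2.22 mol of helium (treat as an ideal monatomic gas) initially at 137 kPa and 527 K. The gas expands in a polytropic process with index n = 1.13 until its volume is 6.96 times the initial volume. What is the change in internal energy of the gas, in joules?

V₁ = nRT₁/P₁ = 2.22×8.314×527/137 = 71.0 L.
Polytropic n=1.13: T₂ = T₁(V₁/V₂)^(n−1) = 527×(0.144)^0.13 = 410 K; P₂ = P₁(V₁/V₂)^n = 15.3 kPa.
For an ideal gas ΔU = nCvΔT with Cv = (3/2)R = 12.5 J/(mol·K).
ΔU = 2.22×12.5×(410−527) = -3250 J.

-3250 J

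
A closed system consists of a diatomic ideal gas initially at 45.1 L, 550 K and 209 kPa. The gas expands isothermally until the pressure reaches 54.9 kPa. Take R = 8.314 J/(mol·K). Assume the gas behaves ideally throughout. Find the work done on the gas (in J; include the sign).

n = P₁V₁/(RT₁) = 209×45.1/(8.314×550) = 2.06 mol.
Isothermal: T stays 550 K; PV = const ⇒ V₂ = 172 L, P₂ = 54.9 kPa.
W = nRT ln(V₂/V₁) = 2.06×8.314×550×ln(3.81) = 12600 J.
Work done on the gas = −W_by = -12600 J.

-12600 J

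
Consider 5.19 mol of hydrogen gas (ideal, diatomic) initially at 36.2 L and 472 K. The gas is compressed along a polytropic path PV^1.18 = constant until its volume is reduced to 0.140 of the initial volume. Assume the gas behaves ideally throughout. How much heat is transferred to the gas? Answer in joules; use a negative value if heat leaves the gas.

-26400 J

P₁ = nRT₁/V₁ = 5.19×8.314×472/36.2 = 563 kPa.
Polytropic n=1.18: T₂ = T₁(V₁/V₂)^(n−1) = 472×(7.14)^0.18 = 672 K; P₂ = P₁(V₁/V₂)^n = 5730 kPa.
W = (P₁V₁−P₂V₂)/(n−1) = (563×36.2−5730×5.07)/0.18 = -48000 J.
ΔU = nCvΔT = 5.19×20.8×(672−472) = 21600 J.
Q = ΔU + W = -26400 J.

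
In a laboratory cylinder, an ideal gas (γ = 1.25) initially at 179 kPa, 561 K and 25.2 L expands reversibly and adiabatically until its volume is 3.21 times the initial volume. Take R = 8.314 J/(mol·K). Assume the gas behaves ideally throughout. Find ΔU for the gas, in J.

-4560 J

n = P₁V₁/(RT₁) = 179×25.2/(8.314×561) = 0.967 mol.
Adiabatic: TV^(γ−1) = const ⇒ T₂ = 561×(0.312)^0.250 = 419 K; PV^γ = const ⇒ P₂ = 41.7 kPa.
For an ideal gas ΔU = nCvΔT with Cv = R/(γ−1) = 33.3 J/(mol·K).
ΔU = 0.967×33.3×(419−561) = -4560 J.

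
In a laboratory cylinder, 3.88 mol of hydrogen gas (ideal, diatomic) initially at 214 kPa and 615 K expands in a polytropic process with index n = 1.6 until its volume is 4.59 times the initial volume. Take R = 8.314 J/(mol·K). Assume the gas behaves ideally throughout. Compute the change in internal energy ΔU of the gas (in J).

-29700 J

V₁ = nRT₁/P₁ = 3.88×8.314×615/214 = 92.7 L.
Polytropic n=1.6: T₂ = T₁(V₁/V₂)^(n−1) = 615×(0.218)^0.60 = 246 K; P₂ = P₁(V₁/V₂)^n = 18.7 kPa.
For an ideal gas ΔU = nCvΔT with Cv = (5/2)R = 20.8 J/(mol·K).
ΔU = 3.88×20.8×(246−615) = -29700 J.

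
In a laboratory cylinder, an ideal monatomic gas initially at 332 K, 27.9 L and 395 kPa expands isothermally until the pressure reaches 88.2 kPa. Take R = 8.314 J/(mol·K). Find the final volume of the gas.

125 L

Isothermal: T stays 332 K; PV = const ⇒ V₂ = 125 L, P₂ = 88.2 kPa.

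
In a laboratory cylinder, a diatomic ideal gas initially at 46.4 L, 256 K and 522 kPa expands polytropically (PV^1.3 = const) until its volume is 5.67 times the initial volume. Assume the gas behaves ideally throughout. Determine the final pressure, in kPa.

54.7 kPa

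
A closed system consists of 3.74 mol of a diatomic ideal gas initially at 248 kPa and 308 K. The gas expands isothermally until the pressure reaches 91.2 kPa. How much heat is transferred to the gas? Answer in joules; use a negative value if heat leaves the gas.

9580 J

V₁ = nRT₁/P₁ = 3.74×8.314×308/248 = 38.6 L.
Isothermal: T stays 308 K; PV = const ⇒ V₂ = 105 L, P₂ = 91.2 kPa.
ΔU = 0 (ideal gas, T constant).
W = nRT ln(V₂/V₁) = 3.74×8.314×308×ln(2.72) = 9580 J.
Q = ΔU + W = 9580 J.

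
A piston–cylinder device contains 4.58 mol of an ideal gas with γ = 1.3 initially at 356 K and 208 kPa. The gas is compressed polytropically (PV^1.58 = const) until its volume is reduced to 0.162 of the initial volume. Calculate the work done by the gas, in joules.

V₁ = nRT₁/P₁ = 4.58×8.314×356/208 = 65.2 L.
Polytropic n=1.58: T₂ = T₁(V₁/V₂)^(n−1) = 356×(6.17)^0.58 = 1020 K; P₂ = P₁(V₁/V₂)^n = 3690 kPa.
W = (P₁V₁−P₂V₂)/(n−1) = (208×65.2−3690×10.6)/0.58 = -43800 J.

-43800 J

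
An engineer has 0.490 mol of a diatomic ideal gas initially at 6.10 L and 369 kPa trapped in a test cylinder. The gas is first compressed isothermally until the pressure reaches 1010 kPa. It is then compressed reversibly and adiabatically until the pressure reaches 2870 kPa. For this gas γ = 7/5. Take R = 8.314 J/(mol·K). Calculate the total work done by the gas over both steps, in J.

T₁ = P₁V₁/(nR) = 369×6.10/(0.490×8.314) = 553 K.
Step 1 — Isothermal: T stays 553 K; PV = const ⇒ V₂ = 2.23 L, P₂ = 1010 kPa.
ΔU = 0 (ideal gas, T constant).
W = nRT ln(V₂/V₁) = 0.490×8.314×553×ln(0.365) = -2270 J.
Q = ΔU + W = -2270 J.
State after step 1: P = 1010 kPa, V = 2.23 L, T = 553 K.
Step 2 — Adiabatic: T₂/T₁ = (P₂/P₁)^((γ−1)/γ) ⇒ T₂ = 553×(2.84)^0.286 = 745 K; V₂ = 1.06 L.
ΔU = nCvΔT = 0.490×20.8×(745−553) = 1960 J.
Q = 0 for an adiabatic process, so W = −ΔU = -1960 J.
Net over both steps: W = -4220 J, Q = -2270 J, ΔU = 1960 J.

-4220 J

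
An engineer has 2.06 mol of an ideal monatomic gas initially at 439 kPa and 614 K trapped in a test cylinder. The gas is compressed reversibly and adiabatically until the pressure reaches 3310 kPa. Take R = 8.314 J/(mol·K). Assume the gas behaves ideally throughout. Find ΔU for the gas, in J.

V₁ = nRT₁/P₁ = 2.06×8.314×614/439 = 24.0 L.
Adiabatic: T₂/T₁ = (P₂/P₁)^((γ−1)/γ) ⇒ T₂ = 614×(7.54)^0.400 = 1380 K; V₂ = 7.13 L.
For an ideal gas ΔU = nCvΔT with Cv = (3/2)R = 12.5 J/(mol·K).
ΔU = 2.06×12.5×(1380−614) = 19600 J.

19600 J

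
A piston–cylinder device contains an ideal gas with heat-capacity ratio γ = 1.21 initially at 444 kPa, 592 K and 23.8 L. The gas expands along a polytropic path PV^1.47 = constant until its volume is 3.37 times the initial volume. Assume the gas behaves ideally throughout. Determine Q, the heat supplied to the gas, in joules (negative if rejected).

n = P₁V₁/(RT₁) = 444×23.8/(8.314×592) = 2.15 mol.
Polytropic n=1.47: T₂ = T₁(V₁/V₂)^(n−1) = 592×(0.297)^0.47 = 334 K; P₂ = P₁(V₁/V₂)^n = 74.4 kPa.
W = (P₁V₁−P₂V₂)/(n−1) = (444×23.8−74.4×80.2)/0.47 = 9780 J.
ΔU = nCvΔT = 2.15×39.6×(334−592) = -21900 J.
Q = ΔU + W = -12100 J.

-12100 J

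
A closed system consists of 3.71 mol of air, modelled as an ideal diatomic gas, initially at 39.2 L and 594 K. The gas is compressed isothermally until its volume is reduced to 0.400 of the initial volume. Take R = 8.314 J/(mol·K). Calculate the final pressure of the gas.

P₁ = nRT₁/V₁ = 3.71×8.314×594/39.2 = 467 kPa.
Isothermal: T stays 594 K; PV = const ⇒ V₂ = 15.7 L, P₂ = 1170 kPa.

1170 kPa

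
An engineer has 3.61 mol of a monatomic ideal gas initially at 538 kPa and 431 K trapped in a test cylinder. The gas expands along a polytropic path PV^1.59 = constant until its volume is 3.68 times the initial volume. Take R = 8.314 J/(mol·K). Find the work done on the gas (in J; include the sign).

-11800 J

V₁ = nRT₁/P₁ = 3.61×8.314×431/538 = 24.0 L.
Polytropic n=1.59: T₂ = T₁(V₁/V₂)^(n−1) = 431×(0.272)^0.59 = 200 K; P₂ = P₁(V₁/V₂)^n = 67.8 kPa.
W = (P₁V₁−P₂V₂)/(n−1) = (538×24.0−67.8×88.5)/0.59 = 11800 J.
Work done on the gas = −W_by = -11800 J.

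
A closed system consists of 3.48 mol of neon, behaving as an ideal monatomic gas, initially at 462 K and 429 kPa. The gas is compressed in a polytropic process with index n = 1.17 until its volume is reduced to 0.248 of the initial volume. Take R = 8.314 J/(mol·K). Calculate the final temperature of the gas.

586 K

V₁ = nRT₁/P₁ = 3.48×8.314×462/429 = 31.2 L.
Polytropic n=1.17: T₂ = T₁(V₁/V₂)^(n−1) = 462×(4.03)^0.17 = 586 K; P₂ = P₁(V₁/V₂)^n = 2190 kPa.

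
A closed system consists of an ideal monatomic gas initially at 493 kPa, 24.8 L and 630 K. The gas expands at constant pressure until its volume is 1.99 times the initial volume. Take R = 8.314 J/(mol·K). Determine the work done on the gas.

-12100 J

n = P₁V₁/(RT₁) = 493×24.8/(8.314×630) = 2.33 mol.
Isobaric: P stays 493 kPa; V/T = const ⇒ T₂ = 1250 K, V₂ = 49.4 L.
W = PΔV = 493×(49.4−24.8) kPa·L = 12100 J.
Work done on the gas = −W_by = -12100 J.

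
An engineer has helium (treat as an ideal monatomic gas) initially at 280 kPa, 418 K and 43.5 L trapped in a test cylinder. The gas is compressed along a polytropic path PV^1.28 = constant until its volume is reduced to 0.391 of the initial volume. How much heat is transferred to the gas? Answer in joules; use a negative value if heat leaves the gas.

-7590 J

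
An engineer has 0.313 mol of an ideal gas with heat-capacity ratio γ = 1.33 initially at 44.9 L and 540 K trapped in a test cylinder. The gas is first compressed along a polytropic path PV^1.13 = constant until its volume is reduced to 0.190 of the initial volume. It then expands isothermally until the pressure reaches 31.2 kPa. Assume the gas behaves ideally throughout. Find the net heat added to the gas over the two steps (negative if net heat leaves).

1700 J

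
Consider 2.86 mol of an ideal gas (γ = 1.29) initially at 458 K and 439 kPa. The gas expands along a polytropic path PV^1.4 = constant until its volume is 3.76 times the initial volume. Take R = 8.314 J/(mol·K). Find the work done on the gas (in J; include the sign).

V₁ = nRT₁/P₁ = 2.86×8.314×458/439 = 24.8 L.
Polytropic n=1.4: T₂ = T₁(V₁/V₂)^(n−1) = 458×(0.266)^0.40 = 270 K; P₂ = P₁(V₁/V₂)^n = 68.7 kPa.
W = (P₁V₁−P₂V₂)/(n−1) = (439×24.8−68.7×93.3)/0.40 = 11200 J.
Work done on the gas = −W_by = -11200 J.

-11200 J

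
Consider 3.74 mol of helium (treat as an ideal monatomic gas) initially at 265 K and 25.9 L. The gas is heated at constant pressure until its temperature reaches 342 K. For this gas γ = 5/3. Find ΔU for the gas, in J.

P₁ = nRT₁/V₁ = 3.74×8.314×265/25.9 = 318 kPa.
Isobaric: P stays 318 kPa; V/T = const ⇒ T₂ = 342 K, V₂ = 33.4 L.
For an ideal gas ΔU = nCvΔT with Cv = (3/2)R = 12.5 J/(mol·K).
ΔU = 3.74×12.5×(342−265) = 3590 J.

3590 J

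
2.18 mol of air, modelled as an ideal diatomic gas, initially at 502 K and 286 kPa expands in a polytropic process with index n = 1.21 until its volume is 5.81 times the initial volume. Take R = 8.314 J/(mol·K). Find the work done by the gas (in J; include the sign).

13400 J

V₁ = nRT₁/P₁ = 2.18×8.314×502/286 = 31.8 L.
Polytropic n=1.21: T₂ = T₁(V₁/V₂)^(n−1) = 502×(0.172)^0.21 = 347 K; P₂ = P₁(V₁/V₂)^n = 34.0 kPa.
W = (P₁V₁−P₂V₂)/(n−1) = (286×31.8−34.0×185)/0.21 = 13400 J.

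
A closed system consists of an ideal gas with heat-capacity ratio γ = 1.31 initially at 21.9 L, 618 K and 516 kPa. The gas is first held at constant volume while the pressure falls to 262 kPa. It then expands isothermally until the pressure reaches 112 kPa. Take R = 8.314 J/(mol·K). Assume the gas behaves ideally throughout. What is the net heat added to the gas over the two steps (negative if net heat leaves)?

-13100 J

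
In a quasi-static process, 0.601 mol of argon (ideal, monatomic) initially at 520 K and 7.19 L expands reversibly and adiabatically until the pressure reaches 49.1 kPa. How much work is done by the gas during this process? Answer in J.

P₁ = nRT₁/V₁ = 0.601×8.314×520/7.19 = 361 kPa.
Adiabatic: T₂/T₁ = (P₂/P₁)^((γ−1)/γ) ⇒ T₂ = 520×(0.136)^0.400 = 234 K; V₂ = 23.8 L.
ΔU = nCvΔT = 0.601×12.5×(234−520) = -2140 J.
Q = 0 for an adiabatic process, so W = −ΔU = 2140 J.

2140 J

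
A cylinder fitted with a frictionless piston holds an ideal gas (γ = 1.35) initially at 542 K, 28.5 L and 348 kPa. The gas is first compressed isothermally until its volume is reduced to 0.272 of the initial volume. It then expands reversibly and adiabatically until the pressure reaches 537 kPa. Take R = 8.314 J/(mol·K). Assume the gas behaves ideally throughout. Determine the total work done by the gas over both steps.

-7200 J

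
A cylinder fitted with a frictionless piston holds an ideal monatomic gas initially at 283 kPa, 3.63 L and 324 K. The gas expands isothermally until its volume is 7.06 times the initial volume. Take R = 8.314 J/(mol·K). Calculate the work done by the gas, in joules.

n = P₁V₁/(RT₁) = 283×3.63/(8.314×324) = 0.381 mol.
Isothermal: T stays 324 K; PV = const ⇒ V₂ = 25.6 L, P₂ = 40.1 kPa.
W = nRT ln(V₂/V₁) = 0.381×8.314×324×ln(7.06) = 2010 J.

2010 J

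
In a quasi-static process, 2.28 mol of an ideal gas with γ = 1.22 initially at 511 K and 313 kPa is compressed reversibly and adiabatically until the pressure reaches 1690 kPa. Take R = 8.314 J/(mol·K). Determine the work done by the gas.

-15600 J

V₁ = nRT₁/P₁ = 2.28×8.314×511/313 = 30.9 L.
Adiabatic: T₂/T₁ = (P₂/P₁)^((γ−1)/γ) ⇒ T₂ = 511×(5.40)^0.180 = 693 K; V₂ = 7.77 L.
ΔU = nCvΔT = 2.28×37.8×(693−511) = 15600 J.
Q = 0 for an adiabatic process, so W = −ΔU = -15600 J.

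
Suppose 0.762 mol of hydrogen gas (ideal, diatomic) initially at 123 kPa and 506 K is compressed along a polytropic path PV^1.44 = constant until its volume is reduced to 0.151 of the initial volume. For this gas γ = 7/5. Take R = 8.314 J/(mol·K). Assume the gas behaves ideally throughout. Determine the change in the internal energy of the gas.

V₁ = nRT₁/P₁ = 0.762×8.314×506/123 = 26.1 L.
Polytropic n=1.44: T₂ = T₁(V₁/V₂)^(n−1) = 506×(6.62)^0.44 = 1160 K; P₂ = P₁(V₁/V₂)^n = 1870 kPa.
For an ideal gas ΔU = nCvΔT with Cv = (5/2)R = 20.8 J/(mol·K).
ΔU = 0.762×20.8×(1160−506) = 10400 J.

10400 J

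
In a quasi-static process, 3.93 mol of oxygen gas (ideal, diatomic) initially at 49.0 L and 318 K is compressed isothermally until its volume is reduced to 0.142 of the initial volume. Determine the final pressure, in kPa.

P₁ = nRT₁/V₁ = 3.93×8.314×318/49.0 = 212 kPa.
Isothermal: T stays 318 K; PV = const ⇒ V₂ = 6.96 L, P₂ = 1490 kPa.

1490 kPa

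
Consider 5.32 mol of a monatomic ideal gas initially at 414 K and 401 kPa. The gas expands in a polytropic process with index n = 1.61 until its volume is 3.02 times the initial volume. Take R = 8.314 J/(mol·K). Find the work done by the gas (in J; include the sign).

14700 J

V₁ = nRT₁/P₁ = 5.32×8.314×414/401 = 45.7 L.
Polytropic n=1.61: T₂ = T₁(V₁/V₂)^(n−1) = 414×(0.331)^0.61 = 211 K; P₂ = P₁(V₁/V₂)^n = 67.7 kPa.
W = (P₁V₁−P₂V₂)/(n−1) = (401×45.7−67.7×138)/0.61 = 14700 J.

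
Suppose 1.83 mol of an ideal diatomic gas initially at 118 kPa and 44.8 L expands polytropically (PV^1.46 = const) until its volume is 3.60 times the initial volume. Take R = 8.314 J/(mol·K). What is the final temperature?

193 K

T₁ = P₁V₁/(nR) = 118×44.8/(1.83×8.314) = 347 K.
Polytropic n=1.46: T₂ = T₁(V₁/V₂)^(n−1) = 347×(0.278)^0.46 = 193 K; P₂ = P₁(V₁/V₂)^n = 18.2 kPa.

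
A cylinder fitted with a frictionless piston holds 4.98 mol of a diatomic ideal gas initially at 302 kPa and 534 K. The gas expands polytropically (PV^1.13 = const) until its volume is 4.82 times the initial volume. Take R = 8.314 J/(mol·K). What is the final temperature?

435 K

V₁ = nRT₁/P₁ = 4.98×8.314×534/302 = 73.2 L.
Polytropic n=1.13: T₂ = T₁(V₁/V₂)^(n−1) = 534×(0.207)^0.13 = 435 K; P₂ = P₁(V₁/V₂)^n = 51.1 kPa.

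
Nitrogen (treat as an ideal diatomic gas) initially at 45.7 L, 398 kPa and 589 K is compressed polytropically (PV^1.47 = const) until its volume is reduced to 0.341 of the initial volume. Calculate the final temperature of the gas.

Polytropic n=1.47: T₂ = T₁(V₁/V₂)^(n−1) = 589×(2.93)^0.47 = 977 K; P₂ = P₁(V₁/V₂)^n = 1940 kPa.

977 K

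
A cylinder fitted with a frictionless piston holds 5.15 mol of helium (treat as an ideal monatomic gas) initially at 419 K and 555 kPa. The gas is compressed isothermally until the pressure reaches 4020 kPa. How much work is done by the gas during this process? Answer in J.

V₁ = nRT₁/P₁ = 5.15×8.314×419/555 = 32.3 L.
Isothermal: T stays 419 K; PV = const ⇒ V₂ = 4.46 L, P₂ = 4020 kPa.
W = nRT ln(V₂/V₁) = 5.15×8.314×419×ln(0.138) = -35500 J.

-35500 J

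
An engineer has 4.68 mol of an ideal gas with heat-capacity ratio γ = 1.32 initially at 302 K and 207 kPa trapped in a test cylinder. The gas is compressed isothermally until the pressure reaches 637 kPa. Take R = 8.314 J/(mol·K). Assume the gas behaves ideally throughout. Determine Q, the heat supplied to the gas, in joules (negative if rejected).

-13200 J

V₁ = nRT₁/P₁ = 4.68×8.314×302/207 = 56.8 L.
Isothermal: T stays 302 K; PV = const ⇒ V₂ = 18.4 L, P₂ = 637 kPa.
ΔU = 0 (ideal gas, T constant).
W = nRT ln(V₂/V₁) = 4.68×8.314×302×ln(0.325) = -13200 J.
Q = ΔU + W = -13200 J.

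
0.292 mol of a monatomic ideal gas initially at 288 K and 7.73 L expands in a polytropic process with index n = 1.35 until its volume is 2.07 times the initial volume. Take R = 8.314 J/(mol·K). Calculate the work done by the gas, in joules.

P₁ = nRT₁/V₁ = 0.292×8.314×288/7.73 = 90.4 kPa.
Polytropic n=1.35: T₂ = T₁(V₁/V₂)^(n−1) = 288×(0.483)^0.35 = 223 K; P₂ = P₁(V₁/V₂)^n = 33.9 kPa.
W = (P₁V₁−P₂V₂)/(n−1) = (90.4×7.73−33.9×16.0)/0.35 = 449 J.

449 J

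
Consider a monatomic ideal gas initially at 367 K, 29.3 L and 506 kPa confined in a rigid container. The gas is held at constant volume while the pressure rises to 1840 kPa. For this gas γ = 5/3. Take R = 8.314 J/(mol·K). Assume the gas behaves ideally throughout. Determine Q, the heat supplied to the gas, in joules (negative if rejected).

58600 J

n = P₁V₁/(RT₁) = 506×29.3/(8.314×367) = 4.86 mol.
Isochoric: V stays 29.3 L; P/T = const ⇒ T₂ = 1330 K, P₂ = 1840 kPa.
W = 0 (no volume change).
ΔU = nCvΔT = 4.86×12.5×(1330−367) = 58600 J.
Q = ΔU = 58600 J.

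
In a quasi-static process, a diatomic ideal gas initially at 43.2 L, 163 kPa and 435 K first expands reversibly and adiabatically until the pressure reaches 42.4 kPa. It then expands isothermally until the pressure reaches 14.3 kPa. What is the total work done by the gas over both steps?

10800 J

n = P₁V₁/(RT₁) = 163×43.2/(8.314×435) = 1.95 mol.
Step 1 — Adiabatic: T₂/T₁ = (P₂/P₁)^((γ−1)/γ) ⇒ T₂ = 435×(0.260)^0.286 = 296 K; V₂ = 113 L.
ΔU = nCvΔT = 1.95×20.8×(296−435) = -5620 J.
Q = 0 for an adiabatic process, so W = −ΔU = 5620 J.
State after step 1: P = 42.4 kPa, V = 113 L, T = 296 K.
Step 2 — Isothermal: T stays 296 K; PV = const ⇒ V₂ = 335 L, P₂ = 14.3 kPa.
ΔU = 0 (ideal gas, T constant).
W = nRT ln(V₂/V₁) = 1.95×8.314×296×ln(2.97) = 5210 J.
Q = ΔU + W = 5210 J.
Net over both steps: W = 10800 J, Q = 5210 J, ΔU = -5620 J.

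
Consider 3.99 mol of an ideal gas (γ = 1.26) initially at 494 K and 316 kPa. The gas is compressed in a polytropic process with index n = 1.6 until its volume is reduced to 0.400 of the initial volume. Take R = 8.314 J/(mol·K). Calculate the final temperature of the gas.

856 K

V₁ = nRT₁/P₁ = 3.99×8.314×494/316 = 51.9 L.
Polytropic n=1.6: T₂ = T₁(V₁/V₂)^(n−1) = 494×(2.50)^0.60 = 856 K; P₂ = P₁(V₁/V₂)^n = 1370 kPa.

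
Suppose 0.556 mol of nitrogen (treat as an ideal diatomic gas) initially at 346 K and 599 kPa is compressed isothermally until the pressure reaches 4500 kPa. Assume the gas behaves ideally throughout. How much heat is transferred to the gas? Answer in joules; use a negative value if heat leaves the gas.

V₁ = nRT₁/P₁ = 0.556×8.314×346/599 = 2.67 L.
Isothermal: T stays 346 K; PV = const ⇒ V₂ = 0.355 L, P₂ = 4500 kPa.
ΔU = 0 (ideal gas, T constant).
W = nRT ln(V₂/V₁) = 0.556×8.314×346×ln(0.133) = -3230 J.
Q = ΔU + W = -3230 J.

-3230 J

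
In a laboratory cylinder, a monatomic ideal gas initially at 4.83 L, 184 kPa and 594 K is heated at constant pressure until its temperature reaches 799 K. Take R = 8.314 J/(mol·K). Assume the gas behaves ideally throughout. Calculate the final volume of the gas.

6.50 L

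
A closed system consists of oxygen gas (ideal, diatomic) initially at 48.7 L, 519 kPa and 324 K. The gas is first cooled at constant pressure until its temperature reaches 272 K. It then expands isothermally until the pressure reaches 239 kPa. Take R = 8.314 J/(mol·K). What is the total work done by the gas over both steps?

12400 J

n = P₁V₁/(RT₁) = 519×48.7/(8.314×324) = 9.38 mol.
Step 1 — Isobaric: P stays 519 kPa; V/T = const ⇒ T₂ = 272 K, V₂ = 40.9 L.
W = PΔV = 519×(40.9−48.7) kPa·L = -4060 J.
ΔU = nCvΔT = 9.38×20.8×(272−324) = -10100 J.
Q = ΔU + W = nCpΔT = -14200 J.
State after step 1: P = 519 kPa, V = 40.9 L, T = 272 K.
Step 2 — Isothermal: T stays 272 K; PV = const ⇒ V₂ = 88.8 L, P₂ = 239 kPa.
ΔU = 0 (ideal gas, T constant).
W = nRT ln(V₂/V₁) = 9.38×8.314×272×ln(2.17) = 16500 J.
Q = ΔU + W = 16500 J.
Net over both steps: W = 12400 J, Q = 2260 J, ΔU = -10100 J.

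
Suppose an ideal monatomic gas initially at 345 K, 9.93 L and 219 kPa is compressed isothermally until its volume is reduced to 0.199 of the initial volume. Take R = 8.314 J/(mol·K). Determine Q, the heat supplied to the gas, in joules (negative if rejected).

n = P₁V₁/(RT₁) = 219×9.93/(8.314×345) = 0.758 mol.
Isothermal: T stays 345 K; PV = const ⇒ V₂ = 1.98 L, P₂ = 1100 kPa.
ΔU = 0 (ideal gas, T constant).
W = nRT ln(V₂/V₁) = 0.758×8.314×345×ln(0.199) = -3510 J.
Q = ΔU + W = -3510 J.

-3510 J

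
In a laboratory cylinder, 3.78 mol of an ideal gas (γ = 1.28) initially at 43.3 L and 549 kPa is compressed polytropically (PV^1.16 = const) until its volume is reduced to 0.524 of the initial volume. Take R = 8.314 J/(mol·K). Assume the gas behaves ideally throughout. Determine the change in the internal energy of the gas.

9250 J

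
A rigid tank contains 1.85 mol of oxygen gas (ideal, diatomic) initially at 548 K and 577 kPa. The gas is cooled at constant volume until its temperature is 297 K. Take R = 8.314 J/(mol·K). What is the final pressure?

V₁ = nRT₁/P₁ = 1.85×8.314×548/577 = 14.6 L.
Isochoric: V stays 14.6 L; P/T = const ⇒ T₂ = 297 K, P₂ = 313 kPa.

313 kPa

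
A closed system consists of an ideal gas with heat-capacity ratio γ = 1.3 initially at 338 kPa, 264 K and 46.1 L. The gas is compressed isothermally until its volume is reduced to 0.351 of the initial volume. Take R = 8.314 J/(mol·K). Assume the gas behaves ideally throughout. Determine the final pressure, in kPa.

Isothermal: T stays 264 K; PV = const ⇒ V₂ = 16.2 L, P₂ = 963 kPa.

963 kPa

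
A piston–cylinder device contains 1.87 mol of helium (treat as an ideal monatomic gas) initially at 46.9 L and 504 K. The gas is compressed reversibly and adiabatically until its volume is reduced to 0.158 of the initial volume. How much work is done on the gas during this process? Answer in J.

28500 J

P₁ = nRT₁/V₁ = 1.87×8.314×504/46.9 = 167 kPa.
Adiabatic: TV^(γ−1) = const ⇒ T₂ = 504×(6.33)^0.667 = 1720 K; PV^γ = const ⇒ P₂ = 3620 kPa.
ΔU = nCvΔT = 1.87×12.5×(1720−504) = 28500 J.
Q = 0 for an adiabatic process, so W = −ΔU = -28500 J.
Work done on the gas = −W_by = 28500 J.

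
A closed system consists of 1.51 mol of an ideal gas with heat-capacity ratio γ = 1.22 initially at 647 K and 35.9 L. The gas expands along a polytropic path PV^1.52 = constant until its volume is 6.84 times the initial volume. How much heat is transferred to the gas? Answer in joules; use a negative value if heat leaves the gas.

P₁ = nRT₁/V₁ = 1.51×8.314×647/35.9 = 226 kPa.
Polytropic n=1.52: T₂ = T₁(V₁/V₂)^(n−1) = 647×(0.146)^0.52 = 238 K; P₂ = P₁(V₁/V₂)^n = 12.2 kPa.
W = (P₁V₁−P₂V₂)/(n−1) = (226×35.9−12.2×246)/0.52 = 9870 J.
ΔU = nCvΔT = 1.51×37.8×(238−647) = -23300 J.
Q = ΔU + W = -13500 J.

-13500 J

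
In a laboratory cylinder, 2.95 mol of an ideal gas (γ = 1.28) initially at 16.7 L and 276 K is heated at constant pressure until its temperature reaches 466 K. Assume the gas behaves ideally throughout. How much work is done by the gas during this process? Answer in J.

P₁ = nRT₁/V₁ = 2.95×8.314×276/16.7 = 405 kPa.
Isobaric: P stays 405 kPa; V/T = const ⇒ T₂ = 466 K, V₂ = 28.2 L.
W = PΔV = 405×(28.2−16.7) kPa·L = 4660 J.

4660 J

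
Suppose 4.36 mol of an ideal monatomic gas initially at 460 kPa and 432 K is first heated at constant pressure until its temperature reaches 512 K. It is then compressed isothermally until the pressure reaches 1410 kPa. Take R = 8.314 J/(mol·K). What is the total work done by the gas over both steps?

-17900 J

V₁ = nRT₁/P₁ = 4.36×8.314×432/460 = 34.0 L.
Step 1 — Isobaric: P stays 460 kPa; V/T = const ⇒ T₂ = 512 K, V₂ = 40.3 L.
W = PΔV = 460×(40.3−34.0) kPa·L = 2900 J.
ΔU = nCvΔT = 4.36×12.5×(512−432) = 4350 J.
Q = ΔU + W = nCpΔT = 7250 J.
State after step 1: P = 460 kPa, V = 40.3 L, T = 512 K.
Step 2 — Isothermal: T stays 512 K; PV = const ⇒ V₂ = 13.2 L, P₂ = 1410 kPa.
ΔU = 0 (ideal gas, T constant).
W = nRT ln(V₂/V₁) = 4.36×8.314×512×ln(0.326) = -20800 J.
Q = ΔU + W = -20800 J.
Net over both steps: W = -17900 J, Q = -13500 J, ΔU = 4350 J.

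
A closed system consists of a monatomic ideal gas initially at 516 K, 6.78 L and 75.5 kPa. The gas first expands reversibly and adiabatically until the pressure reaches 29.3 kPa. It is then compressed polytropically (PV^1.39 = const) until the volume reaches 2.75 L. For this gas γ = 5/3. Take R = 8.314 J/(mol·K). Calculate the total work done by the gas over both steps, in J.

n = P₁V₁/(RT₁) = 75.5×6.78/(8.314×516) = 0.119 mol.
Step 1 — Adiabatic: T₂/T₁ = (P₂/P₁)^((γ−1)/γ) ⇒ T₂ = 516×(0.388)^0.400 = 353 K; V₂ = 12.0 L.
ΔU = nCvΔT = 0.119×12.5×(353−516) = -242 J.
Q = 0 for an adiabatic process, so W = −ΔU = 242 J.
State after step 1: P = 29.3 kPa, V = 12.0 L, T = 353 K.
Step 2 — Polytropic n=1.39: T₂ = T₁(V₁/V₂)^(n−1) = 353×(4.35)^0.39 = 627 K; P₂ = P₁(V₁/V₂)^n = 226 kPa.
W = (P₁V₁−P₂V₂)/(n−1) = (29.3×12.0−226×2.75)/0.39 = -696 J.
ΔU = nCvΔT = 0.119×12.5×(627−353) = 407 J.
Q = ΔU + W = -289 J.
Net over both steps: W = -454 J, Q = -289 J, ΔU = 165 J.

-454 J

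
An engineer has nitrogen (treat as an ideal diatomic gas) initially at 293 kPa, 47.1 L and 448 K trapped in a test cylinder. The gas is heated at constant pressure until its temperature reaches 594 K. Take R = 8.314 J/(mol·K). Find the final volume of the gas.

62.4 L

Isobaric: P stays 293 kPa; V/T = const ⇒ T₂ = 594 K, V₂ = 62.4 L.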